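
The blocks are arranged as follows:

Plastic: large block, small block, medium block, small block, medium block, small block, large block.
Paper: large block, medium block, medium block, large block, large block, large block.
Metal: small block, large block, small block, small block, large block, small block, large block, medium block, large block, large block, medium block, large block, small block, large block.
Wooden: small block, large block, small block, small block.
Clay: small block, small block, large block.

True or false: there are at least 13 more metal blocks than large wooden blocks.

|metal blocks| = 14.
|large wooden blocks| = 1.
The claim requires 14 − 1 = 13 ≥ 13, which holds.

True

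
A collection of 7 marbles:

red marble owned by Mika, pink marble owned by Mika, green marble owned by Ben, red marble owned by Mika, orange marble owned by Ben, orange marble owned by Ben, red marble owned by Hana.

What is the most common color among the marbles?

Counts by color: red 3, orange 2, pink 1, green 1.
The maximum is 3, held uniquely by red.

red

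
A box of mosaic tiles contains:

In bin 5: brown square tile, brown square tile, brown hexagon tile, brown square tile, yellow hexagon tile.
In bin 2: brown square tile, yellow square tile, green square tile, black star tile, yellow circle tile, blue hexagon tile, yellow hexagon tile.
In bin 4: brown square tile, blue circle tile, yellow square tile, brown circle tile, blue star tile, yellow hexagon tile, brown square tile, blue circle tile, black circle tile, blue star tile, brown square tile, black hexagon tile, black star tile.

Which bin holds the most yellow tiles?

Counts by bin (restricted to yellow tiles): bin 2→3, bin 4→2, bin 5→1.
The maximum is 3, held uniquely by bin 2.

bin 2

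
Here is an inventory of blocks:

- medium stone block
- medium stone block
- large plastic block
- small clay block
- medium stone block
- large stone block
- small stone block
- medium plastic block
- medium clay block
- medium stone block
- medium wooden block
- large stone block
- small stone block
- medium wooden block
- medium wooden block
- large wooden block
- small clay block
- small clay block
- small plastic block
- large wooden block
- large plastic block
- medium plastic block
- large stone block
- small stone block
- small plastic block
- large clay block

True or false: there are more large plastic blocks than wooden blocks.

False

There are 2 large plastic blocks.
There are 5 wooden blocks.
The claim requires 2 > 5, which does not hold.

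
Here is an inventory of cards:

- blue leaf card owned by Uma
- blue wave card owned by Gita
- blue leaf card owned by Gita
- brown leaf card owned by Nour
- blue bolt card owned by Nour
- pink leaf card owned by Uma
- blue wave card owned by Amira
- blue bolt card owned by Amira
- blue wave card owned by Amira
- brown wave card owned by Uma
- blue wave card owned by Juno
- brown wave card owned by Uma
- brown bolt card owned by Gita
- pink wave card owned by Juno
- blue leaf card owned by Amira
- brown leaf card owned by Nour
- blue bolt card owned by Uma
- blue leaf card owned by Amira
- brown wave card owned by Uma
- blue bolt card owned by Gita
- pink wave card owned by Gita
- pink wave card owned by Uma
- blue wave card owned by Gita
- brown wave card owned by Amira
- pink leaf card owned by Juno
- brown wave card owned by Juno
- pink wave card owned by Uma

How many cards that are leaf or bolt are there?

13

bolt: 5; leaf: 8; together 5 + 8 = 13.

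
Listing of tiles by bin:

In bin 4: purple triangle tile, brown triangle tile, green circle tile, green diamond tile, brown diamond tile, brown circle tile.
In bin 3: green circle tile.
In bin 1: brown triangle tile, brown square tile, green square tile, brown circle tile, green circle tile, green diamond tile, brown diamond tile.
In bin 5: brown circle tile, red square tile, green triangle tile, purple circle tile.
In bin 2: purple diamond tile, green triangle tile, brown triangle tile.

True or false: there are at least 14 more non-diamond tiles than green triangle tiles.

|non-diamond tiles| = 16.
|green triangle tiles| = 2.
The claim requires 16 − 2 = 14 ≥ 14, which holds.

True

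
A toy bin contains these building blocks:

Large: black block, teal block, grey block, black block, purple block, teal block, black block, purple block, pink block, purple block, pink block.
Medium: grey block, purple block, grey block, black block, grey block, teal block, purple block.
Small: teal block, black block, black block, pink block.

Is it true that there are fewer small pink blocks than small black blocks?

True

|small pink blocks| = 1.
|small black blocks| = 2.
The claim requires 1 < 2, which holds.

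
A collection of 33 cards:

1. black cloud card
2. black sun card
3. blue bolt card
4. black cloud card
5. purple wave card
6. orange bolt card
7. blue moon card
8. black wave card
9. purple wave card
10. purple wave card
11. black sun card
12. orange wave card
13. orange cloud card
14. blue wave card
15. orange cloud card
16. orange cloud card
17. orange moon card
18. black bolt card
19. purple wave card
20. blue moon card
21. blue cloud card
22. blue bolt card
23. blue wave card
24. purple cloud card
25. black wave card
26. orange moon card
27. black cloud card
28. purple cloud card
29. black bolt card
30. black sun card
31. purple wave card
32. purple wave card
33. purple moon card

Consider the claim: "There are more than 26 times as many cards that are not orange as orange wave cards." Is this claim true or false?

False

|cards that are not orange| = 26.
|orange wave cards| = 1.
The claim requires 26 > 26 × 1 = 26, which does not hold.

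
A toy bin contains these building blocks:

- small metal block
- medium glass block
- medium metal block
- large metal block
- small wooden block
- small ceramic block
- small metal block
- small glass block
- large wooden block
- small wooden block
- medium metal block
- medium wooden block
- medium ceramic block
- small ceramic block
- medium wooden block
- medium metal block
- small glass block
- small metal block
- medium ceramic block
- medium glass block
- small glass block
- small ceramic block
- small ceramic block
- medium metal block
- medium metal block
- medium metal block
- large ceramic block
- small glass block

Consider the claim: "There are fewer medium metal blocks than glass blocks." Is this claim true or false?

There are 6 medium metal blocks.
There are 6 glass blocks.
The claim requires 6 < 6, which does not hold.

False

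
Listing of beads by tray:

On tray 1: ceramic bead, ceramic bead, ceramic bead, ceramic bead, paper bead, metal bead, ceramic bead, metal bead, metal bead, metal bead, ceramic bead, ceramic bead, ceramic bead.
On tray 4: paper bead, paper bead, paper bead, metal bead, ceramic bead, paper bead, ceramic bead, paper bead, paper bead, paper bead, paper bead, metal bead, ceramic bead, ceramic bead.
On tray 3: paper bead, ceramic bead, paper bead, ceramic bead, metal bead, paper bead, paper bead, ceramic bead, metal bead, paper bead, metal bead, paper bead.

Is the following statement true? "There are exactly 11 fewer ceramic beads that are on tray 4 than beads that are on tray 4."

ceramic beads on tray 4: 4.
beads on tray 4: 14.
The claim requires 14 − 4 (= 10) to equal 11, which does not hold.

False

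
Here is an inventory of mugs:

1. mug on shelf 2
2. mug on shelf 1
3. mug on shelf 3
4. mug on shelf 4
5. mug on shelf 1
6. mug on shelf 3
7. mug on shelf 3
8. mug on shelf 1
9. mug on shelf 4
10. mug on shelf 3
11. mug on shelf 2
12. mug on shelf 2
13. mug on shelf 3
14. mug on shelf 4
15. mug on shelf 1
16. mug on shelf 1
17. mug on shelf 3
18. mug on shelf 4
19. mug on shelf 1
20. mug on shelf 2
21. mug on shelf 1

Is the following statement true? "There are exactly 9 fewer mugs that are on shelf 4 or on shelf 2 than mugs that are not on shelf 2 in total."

True

mugs on shelf 4 or on shelf 2: 8.
mugs that are not on shelf 2: 17.
The claim requires 17 − 8 (= 9) to equal 9, which holds.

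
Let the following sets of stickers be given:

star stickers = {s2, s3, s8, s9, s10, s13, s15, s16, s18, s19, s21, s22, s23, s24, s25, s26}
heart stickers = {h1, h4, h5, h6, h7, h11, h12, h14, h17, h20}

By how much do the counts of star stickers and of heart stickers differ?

6

star stickers: 16. heart stickers: 10.
|16 − 10| = 16 − 10 = 6.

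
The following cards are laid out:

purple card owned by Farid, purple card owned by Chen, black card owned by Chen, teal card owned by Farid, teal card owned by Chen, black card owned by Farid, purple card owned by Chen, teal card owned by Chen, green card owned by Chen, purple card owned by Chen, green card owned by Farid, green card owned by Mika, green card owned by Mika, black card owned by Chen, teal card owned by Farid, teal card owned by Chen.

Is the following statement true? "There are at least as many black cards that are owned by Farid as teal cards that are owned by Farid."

black cards owned by Farid: 1.
teal cards owned by Farid: 2.
The claim requires 1 ≥ 2, which does not hold.

False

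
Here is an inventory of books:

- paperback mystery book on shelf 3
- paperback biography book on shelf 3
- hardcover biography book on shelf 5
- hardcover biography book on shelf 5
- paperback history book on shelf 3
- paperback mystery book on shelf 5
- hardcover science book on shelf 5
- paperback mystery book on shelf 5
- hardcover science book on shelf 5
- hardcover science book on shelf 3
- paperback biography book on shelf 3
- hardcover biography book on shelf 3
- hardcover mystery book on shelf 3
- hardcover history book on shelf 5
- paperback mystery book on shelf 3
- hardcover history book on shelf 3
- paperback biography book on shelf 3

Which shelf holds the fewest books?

Counts by shelf: shelf 3→10, shelf 5→7.
The minimum is 7, held uniquely by shelf 5.

shelf 5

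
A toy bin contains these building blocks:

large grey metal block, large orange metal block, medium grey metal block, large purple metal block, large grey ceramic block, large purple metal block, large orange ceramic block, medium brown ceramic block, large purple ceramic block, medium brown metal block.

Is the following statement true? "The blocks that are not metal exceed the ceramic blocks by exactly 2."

blocks that are not metal: 4.
ceramic blocks: 4.
The claim requires 4 − 4 (= 0) to equal 2, which does not hold.

False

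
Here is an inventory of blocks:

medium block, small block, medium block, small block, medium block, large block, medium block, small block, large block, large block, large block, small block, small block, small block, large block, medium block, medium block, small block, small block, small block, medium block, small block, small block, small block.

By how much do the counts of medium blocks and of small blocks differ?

medium blocks: 7. small blocks: 12.
|7 − 12| = 12 − 7 = 5.

5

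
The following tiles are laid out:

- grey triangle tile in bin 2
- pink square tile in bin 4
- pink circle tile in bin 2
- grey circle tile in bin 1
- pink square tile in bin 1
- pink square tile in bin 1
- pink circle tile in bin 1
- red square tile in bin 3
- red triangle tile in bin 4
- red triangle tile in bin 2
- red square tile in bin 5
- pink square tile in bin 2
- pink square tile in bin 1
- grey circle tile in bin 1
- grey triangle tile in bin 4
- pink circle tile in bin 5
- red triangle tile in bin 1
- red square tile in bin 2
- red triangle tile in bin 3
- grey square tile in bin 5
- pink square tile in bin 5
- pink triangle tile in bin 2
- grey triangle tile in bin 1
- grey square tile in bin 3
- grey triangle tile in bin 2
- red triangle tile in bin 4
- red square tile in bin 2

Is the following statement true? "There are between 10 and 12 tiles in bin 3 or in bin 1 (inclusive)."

True

|tiles in bin 3 or in bin 1| = 11.
The claim requires 10 ≤ 11 ≤ 12, which holds.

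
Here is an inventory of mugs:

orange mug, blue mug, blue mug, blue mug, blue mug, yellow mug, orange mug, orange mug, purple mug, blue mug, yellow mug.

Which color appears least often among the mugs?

purple

Counts by color: blue 5, orange 3, yellow 2, purple 1.
The minimum is 1, held uniquely by purple.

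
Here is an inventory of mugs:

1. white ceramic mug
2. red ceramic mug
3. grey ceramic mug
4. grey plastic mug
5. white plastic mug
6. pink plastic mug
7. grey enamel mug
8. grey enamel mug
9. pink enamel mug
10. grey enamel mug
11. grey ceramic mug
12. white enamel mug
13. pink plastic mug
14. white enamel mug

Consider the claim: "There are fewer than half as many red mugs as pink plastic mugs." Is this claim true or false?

red mugs: 1.
pink plastic mugs: 2.
The claim requires 2 × 1 = 2 < 2, which does not hold.

False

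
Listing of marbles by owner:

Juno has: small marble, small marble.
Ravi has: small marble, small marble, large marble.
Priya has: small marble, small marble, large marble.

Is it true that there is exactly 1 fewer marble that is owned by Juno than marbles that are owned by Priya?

marbles owned by Juno: 2.
marbles owned by Priya: 3.
The claim requires 3 − 2 (= 1) to equal 1, which holds.

True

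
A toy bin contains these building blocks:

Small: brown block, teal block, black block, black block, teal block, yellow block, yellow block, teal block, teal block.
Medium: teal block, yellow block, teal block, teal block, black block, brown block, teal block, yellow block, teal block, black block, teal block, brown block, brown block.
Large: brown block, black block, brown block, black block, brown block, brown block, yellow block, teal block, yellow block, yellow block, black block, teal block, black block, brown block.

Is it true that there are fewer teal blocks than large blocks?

True

|teal blocks| = 12.
|large blocks| = 14.
The claim requires 12 < 14, which holds.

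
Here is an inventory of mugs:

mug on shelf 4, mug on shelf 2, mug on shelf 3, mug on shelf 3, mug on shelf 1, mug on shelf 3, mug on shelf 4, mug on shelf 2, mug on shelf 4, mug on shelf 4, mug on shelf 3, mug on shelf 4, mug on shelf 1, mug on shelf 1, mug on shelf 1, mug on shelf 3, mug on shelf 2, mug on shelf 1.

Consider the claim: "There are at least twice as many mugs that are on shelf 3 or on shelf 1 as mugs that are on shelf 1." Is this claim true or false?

There are 10 mugs on shelf 3 or on shelf 1.
There are 5 mugs on shelf 1.
The claim requires 10 ≥ 2 × 5 = 10, which holds.

True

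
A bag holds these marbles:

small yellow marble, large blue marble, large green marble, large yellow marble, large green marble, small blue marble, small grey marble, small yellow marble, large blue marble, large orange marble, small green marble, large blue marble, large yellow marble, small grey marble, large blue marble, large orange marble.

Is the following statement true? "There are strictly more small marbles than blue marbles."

There are 6 small marbles.
There are 5 blue marbles.
The claim requires 6 > 5, which holds.

True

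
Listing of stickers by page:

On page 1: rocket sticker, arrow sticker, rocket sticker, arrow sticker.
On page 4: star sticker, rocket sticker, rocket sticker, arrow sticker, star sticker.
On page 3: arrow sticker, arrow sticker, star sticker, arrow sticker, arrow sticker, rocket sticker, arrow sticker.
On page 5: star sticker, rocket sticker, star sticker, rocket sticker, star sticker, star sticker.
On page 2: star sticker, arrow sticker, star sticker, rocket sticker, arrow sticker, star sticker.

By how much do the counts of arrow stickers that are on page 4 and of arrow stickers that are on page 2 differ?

arrow stickers on page 4: 1. arrow stickers on page 2: 2.
|1 − 2| = 2 − 1 = 1.

1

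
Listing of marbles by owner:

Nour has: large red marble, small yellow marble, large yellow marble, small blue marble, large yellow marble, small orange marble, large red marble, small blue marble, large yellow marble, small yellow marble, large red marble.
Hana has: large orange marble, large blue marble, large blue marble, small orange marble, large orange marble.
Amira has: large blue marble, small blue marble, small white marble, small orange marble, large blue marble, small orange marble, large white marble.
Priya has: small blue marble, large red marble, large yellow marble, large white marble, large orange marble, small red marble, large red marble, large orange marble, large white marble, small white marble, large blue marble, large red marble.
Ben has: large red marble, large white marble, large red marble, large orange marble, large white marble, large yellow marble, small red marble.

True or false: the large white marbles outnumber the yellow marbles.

False

|large white marbles| = 5.
|yellow marbles| = 7.
The claim requires 5 > 7, which does not hold.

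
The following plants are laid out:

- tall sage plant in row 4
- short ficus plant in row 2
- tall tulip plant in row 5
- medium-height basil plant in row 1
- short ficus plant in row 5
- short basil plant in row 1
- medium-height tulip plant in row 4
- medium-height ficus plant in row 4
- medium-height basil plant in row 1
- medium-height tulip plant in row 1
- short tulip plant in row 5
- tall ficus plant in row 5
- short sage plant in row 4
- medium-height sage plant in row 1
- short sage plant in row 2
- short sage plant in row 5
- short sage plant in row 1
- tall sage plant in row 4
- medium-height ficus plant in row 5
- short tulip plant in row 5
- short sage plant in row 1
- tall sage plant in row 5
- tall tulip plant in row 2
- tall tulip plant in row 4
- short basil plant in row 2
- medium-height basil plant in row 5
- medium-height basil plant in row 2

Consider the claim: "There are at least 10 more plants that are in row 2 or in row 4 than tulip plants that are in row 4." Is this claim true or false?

There are 11 plants in row 2 or in row 4.
There are 2 tulip plants in row 4.
The claim requires 11 − 2 = 9 ≥ 10, which does not hold.

False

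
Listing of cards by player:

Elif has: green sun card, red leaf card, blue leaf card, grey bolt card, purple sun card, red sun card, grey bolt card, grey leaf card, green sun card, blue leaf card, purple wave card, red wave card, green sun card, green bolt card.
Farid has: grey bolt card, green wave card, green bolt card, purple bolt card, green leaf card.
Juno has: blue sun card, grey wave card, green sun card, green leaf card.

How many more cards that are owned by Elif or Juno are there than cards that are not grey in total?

cards owned by Elif or Juno: 18.
cards that are not grey: 18.
18 − 18 = 0.

0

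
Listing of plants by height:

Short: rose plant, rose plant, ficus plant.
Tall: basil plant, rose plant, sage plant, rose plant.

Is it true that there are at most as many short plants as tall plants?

True

There are 3 short plants.
There are 4 tall plants.
The claim requires 3 ≤ 4, which holds.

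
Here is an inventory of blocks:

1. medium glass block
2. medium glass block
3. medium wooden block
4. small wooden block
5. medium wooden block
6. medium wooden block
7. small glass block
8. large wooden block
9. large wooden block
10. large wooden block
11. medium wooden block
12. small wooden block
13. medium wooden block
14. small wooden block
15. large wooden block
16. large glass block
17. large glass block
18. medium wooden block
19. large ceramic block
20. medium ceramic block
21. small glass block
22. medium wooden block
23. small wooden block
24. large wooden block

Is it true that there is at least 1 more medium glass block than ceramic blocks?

There are 2 medium glass blocks.
There are 2 ceramic blocks.
The claim requires 2 − 2 = 0 ≥ 1, which does not hold.

False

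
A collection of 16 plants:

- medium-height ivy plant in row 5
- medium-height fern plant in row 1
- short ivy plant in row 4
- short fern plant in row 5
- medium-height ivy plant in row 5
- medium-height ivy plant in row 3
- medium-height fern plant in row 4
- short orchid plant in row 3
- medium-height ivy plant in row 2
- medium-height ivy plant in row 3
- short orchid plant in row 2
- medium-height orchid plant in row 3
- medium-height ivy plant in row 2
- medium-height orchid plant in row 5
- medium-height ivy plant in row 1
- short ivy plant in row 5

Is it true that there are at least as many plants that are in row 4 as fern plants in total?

False

There are 2 plants in row 4.
There are 3 fern plants.
The claim requires 2 ≥ 3, which does not hold.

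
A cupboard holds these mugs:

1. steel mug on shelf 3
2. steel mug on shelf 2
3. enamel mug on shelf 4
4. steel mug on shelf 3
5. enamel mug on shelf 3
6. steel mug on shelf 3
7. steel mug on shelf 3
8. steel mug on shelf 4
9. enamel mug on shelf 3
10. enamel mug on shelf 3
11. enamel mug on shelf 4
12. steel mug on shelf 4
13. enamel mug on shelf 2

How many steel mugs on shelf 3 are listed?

4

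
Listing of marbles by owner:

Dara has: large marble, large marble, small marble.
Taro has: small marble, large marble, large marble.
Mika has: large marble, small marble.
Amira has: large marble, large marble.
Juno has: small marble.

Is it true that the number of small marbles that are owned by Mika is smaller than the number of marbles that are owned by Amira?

small marbles owned by Mika: 1.
marbles owned by Amira: 2.
The claim requires 1 < 2, which holds.

True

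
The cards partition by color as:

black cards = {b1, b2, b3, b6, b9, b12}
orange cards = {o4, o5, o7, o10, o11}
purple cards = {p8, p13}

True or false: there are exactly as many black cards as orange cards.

|black cards| = 6.
|orange cards| = 5.
The claim requires 6 = 5, which does not hold.

False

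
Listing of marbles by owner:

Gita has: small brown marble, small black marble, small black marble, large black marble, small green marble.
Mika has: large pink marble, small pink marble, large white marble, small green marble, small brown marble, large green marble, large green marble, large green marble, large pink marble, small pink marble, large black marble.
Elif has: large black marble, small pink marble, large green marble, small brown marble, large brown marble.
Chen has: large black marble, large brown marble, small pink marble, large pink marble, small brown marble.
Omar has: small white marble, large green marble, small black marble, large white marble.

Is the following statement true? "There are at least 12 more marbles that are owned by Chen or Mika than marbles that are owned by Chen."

|marbles owned by Chen or Mika| = 16.
|marbles owned by Chen| = 5.
The claim requires 16 − 5 = 11 ≥ 12, which does not hold.

False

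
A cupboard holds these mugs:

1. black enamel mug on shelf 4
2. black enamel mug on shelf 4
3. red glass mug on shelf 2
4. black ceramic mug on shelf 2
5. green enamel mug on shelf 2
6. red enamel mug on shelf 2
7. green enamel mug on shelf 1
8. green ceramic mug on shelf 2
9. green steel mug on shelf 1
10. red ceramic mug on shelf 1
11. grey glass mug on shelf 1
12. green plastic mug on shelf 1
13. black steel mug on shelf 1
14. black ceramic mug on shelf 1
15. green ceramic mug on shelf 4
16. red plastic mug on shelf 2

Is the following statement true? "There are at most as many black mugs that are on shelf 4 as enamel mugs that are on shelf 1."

black mugs on shelf 4: 2.
enamel mugs on shelf 1: 1.
The claim requires 2 ≤ 1, which does not hold.

False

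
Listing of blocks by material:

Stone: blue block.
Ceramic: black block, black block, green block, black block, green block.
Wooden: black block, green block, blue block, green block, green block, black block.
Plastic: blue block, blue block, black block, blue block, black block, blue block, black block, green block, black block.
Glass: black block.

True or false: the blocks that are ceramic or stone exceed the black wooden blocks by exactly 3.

|blocks that are ceramic or stone| = 6.
|black wooden blocks| = 2.
The claim requires 6 − 2 (= 4) to equal 3, which does not hold.

False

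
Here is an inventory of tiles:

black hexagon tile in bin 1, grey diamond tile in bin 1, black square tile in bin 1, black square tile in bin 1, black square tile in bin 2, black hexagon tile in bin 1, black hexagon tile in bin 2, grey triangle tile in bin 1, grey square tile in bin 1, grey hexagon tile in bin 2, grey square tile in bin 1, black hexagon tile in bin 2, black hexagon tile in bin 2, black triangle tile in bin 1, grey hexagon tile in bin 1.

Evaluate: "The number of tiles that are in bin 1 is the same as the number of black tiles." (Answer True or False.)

False

There are 10 tiles in bin 1.
There are 9 black tiles.
The claim requires 10 = 9, which does not hold.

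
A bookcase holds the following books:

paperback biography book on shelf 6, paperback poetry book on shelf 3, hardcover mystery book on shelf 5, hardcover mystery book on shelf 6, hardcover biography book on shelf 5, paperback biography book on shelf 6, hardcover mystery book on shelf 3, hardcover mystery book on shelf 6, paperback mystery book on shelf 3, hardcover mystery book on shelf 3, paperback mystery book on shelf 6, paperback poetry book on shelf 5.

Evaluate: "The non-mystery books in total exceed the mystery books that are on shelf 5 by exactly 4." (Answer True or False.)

True

There are 5 non-mystery books.
There is 1 mystery book on shelf 5.
The claim requires 5 − 1 (= 4) to equal 4, which holds.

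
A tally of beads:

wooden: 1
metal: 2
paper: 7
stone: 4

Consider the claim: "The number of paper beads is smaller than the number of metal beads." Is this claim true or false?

There are 7 paper beads.
There are 2 metal beads.
The claim requires 7 < 2, which does not hold.

False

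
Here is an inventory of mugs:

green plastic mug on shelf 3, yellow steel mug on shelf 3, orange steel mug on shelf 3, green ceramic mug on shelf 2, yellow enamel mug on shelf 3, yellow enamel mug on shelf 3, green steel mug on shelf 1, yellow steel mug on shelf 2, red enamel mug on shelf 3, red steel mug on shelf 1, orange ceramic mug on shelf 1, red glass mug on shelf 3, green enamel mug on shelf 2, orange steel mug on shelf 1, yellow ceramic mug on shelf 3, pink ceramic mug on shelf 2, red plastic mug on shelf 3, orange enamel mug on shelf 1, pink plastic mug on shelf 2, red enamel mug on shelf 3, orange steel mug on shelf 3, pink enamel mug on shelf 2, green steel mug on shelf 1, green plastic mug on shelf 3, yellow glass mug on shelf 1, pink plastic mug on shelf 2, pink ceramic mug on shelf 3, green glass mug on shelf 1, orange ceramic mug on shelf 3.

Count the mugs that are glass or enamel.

enamel: 7; glass: 3; together 7 + 3 = 10.

10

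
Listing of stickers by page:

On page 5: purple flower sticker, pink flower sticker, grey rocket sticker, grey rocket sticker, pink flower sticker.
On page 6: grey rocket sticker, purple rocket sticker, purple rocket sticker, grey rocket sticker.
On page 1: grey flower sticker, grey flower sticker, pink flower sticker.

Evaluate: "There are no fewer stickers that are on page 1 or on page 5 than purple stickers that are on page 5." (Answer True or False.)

True

There are 8 stickers on page 1 or on page 5.
There is 1 purple sticker on page 5.
The claim requires 8 ≥ 1, which holds.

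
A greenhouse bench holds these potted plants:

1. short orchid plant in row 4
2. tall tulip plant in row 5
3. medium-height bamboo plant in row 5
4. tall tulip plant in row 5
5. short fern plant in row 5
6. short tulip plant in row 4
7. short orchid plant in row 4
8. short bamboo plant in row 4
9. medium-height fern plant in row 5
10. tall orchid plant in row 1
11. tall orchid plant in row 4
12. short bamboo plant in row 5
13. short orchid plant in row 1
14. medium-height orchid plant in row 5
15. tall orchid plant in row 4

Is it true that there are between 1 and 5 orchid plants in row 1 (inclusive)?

True

orchid plants in row 1: 2.
The claim requires 1 ≤ 2 ≤ 5, which holds.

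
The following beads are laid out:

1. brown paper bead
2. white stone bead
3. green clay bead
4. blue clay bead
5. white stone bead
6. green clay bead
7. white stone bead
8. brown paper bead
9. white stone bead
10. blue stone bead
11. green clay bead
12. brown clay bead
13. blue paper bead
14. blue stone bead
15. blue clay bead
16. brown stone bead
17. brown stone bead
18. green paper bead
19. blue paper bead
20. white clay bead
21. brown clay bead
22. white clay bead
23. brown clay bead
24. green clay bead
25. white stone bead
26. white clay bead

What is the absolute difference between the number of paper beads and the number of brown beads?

paper beads: 5. brown beads: 7.
|5 − 7| = 7 − 5 = 2.

2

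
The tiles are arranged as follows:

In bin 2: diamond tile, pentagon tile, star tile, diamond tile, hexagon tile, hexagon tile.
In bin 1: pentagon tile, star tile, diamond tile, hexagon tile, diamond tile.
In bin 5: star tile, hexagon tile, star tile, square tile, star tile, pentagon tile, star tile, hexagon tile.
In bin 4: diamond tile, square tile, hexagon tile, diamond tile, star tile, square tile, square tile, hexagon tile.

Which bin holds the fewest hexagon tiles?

Counts by bin (restricted to hexagon tiles): bin 4→2, bin 5→2, bin 2→2, bin 1→1.
The minimum is 1, held uniquely by bin 1.

bin 1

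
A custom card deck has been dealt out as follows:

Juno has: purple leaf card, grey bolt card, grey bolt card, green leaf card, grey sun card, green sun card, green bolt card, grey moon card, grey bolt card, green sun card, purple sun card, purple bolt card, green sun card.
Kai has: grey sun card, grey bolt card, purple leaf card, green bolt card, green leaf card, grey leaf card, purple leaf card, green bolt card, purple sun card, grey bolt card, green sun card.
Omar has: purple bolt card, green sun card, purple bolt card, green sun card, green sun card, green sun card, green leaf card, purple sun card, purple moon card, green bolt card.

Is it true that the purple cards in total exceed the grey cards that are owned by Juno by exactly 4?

|purple cards| = 10.
|grey cards owned by Juno| = 5.
The claim requires 10 − 5 (= 5) to equal 4, which does not hold.

False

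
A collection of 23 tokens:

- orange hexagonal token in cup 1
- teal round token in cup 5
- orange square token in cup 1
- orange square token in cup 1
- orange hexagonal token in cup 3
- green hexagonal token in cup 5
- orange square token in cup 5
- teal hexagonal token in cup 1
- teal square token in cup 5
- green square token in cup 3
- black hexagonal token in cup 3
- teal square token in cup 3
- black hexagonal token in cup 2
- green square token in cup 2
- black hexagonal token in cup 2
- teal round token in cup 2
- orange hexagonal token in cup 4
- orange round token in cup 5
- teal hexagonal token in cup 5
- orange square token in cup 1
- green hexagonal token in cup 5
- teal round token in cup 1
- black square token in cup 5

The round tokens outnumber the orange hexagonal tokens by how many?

round tokens: 4.
orange hexagonal tokens: 3.
4 − 3 = 1.

1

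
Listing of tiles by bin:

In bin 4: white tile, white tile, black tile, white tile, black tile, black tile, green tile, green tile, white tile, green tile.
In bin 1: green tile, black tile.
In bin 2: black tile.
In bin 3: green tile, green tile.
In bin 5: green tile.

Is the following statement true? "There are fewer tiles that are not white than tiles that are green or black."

There are 12 tiles that are not white.
There are 12 tiles that are green or black.
The claim requires 12 < 12, which does not hold.

False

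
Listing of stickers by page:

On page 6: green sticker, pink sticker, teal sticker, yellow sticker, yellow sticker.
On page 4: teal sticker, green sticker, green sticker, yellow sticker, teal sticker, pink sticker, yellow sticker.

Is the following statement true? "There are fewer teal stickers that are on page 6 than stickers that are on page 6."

True

|teal stickers on page 6| = 1.
|stickers on page 6| = 5.
The claim requires 1 < 5, which holds.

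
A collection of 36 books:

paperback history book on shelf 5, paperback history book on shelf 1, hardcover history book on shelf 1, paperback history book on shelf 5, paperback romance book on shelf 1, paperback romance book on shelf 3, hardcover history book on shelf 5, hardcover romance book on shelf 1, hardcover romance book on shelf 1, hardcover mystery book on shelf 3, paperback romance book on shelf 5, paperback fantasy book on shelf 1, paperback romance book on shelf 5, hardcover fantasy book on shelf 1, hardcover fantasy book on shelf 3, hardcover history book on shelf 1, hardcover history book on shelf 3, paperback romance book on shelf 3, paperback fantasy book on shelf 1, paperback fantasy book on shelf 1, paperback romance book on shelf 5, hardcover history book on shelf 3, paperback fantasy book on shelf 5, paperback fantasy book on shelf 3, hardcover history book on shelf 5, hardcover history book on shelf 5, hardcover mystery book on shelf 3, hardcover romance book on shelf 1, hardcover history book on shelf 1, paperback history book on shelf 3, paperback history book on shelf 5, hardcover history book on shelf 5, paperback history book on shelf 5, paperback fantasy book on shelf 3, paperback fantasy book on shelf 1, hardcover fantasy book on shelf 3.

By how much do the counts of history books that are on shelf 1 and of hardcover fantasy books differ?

history books on shelf 1: 4. hardcover fantasy books: 3.
|4 − 3| = 4 − 3 = 1.

1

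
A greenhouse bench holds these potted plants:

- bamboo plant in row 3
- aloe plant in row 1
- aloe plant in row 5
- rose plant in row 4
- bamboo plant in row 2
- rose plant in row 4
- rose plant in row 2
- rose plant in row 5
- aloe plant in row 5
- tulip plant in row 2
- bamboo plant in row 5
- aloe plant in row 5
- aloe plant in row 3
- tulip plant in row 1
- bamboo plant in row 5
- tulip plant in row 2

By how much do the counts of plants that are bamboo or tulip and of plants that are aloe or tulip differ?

1

plants that are bamboo or tulip: 7. plants that are aloe or tulip: 8.
|7 − 8| = 8 − 7 = 1.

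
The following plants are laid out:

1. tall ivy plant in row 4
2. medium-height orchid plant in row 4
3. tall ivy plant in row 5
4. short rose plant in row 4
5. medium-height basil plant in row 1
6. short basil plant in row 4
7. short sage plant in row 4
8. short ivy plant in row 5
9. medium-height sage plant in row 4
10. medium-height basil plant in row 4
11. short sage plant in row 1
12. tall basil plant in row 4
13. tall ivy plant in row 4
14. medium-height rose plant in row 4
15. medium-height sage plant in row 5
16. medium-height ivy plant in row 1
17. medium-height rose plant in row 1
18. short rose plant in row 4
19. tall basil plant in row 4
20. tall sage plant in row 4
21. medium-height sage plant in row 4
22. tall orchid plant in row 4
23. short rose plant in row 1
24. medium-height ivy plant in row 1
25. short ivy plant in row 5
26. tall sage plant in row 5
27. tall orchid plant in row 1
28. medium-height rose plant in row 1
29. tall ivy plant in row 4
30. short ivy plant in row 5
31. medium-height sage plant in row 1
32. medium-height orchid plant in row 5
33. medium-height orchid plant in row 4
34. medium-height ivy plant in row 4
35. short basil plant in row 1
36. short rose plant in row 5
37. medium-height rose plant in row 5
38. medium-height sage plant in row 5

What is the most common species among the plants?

ivy

Counts by species: ivy 10, sage 9, rose 8, basil 6, orchid 5.
The maximum is 10, held uniquely by ivy.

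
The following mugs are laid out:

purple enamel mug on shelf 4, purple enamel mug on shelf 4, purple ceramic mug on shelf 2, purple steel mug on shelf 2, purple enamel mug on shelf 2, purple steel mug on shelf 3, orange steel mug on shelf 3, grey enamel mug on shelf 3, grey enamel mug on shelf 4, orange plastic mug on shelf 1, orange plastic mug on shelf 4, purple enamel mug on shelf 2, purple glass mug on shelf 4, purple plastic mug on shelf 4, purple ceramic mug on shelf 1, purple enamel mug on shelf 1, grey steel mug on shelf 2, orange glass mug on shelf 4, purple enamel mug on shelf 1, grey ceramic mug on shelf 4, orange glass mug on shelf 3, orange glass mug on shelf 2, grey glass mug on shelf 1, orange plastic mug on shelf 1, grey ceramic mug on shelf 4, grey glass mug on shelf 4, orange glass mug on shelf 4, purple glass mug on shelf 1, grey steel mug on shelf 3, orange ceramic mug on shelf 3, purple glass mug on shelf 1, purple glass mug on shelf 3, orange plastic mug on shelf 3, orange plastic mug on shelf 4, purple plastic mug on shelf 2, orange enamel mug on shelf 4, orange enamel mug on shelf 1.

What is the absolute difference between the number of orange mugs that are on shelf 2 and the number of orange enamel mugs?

orange mugs on shelf 2: 1. orange enamel mugs: 2.
|1 − 2| = 2 − 1 = 1.

1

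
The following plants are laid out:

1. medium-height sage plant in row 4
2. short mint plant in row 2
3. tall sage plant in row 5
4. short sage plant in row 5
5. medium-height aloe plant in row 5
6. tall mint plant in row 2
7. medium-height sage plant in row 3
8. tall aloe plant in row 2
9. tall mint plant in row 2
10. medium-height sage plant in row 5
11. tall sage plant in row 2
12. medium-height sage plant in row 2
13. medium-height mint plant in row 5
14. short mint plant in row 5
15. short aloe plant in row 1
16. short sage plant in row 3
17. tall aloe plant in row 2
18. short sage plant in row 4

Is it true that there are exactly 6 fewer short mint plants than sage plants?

False

|short mint plants| = 2.
|sage plants| = 9.
The claim requires 9 − 2 (= 7) to equal 6, which does not hold.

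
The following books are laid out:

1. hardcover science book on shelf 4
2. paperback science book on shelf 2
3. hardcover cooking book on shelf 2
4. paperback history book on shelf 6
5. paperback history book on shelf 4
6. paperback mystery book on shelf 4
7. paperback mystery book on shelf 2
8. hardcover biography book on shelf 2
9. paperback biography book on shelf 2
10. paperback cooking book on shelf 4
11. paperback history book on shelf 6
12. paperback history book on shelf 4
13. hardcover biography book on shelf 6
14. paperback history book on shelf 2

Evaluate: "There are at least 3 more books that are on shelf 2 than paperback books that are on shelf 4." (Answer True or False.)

books on shelf 2: 6.
paperback books on shelf 4: 4.
The claim requires 6 − 4 = 2 ≥ 3, which does not hold.

False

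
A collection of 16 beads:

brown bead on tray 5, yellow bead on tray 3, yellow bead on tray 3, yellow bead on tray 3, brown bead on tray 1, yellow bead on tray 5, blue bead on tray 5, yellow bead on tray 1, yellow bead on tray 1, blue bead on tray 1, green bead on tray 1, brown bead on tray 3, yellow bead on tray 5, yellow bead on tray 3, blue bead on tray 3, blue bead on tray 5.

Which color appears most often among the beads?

yellow

Counts by color: yellow 8, blue 4, brown 3, green 1.
The maximum is 8, held uniquely by yellow.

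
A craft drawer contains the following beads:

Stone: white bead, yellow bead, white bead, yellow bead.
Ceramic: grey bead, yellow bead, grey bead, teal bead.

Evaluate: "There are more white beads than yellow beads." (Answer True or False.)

False

white beads: 2.
yellow beads: 3.
The claim requires 2 > 3, which does not hold.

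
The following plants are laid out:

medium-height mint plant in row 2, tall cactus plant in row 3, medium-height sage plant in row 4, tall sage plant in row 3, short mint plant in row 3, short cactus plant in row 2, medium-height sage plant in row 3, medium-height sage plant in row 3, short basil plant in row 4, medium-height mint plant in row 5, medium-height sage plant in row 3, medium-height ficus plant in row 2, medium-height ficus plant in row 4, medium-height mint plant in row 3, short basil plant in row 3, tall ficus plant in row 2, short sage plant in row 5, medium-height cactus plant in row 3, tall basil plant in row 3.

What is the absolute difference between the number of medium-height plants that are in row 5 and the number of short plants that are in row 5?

medium-height plants in row 5: 1. short plants in row 5: 1.
|1 − 1| = 1 − 1 = 0.

0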